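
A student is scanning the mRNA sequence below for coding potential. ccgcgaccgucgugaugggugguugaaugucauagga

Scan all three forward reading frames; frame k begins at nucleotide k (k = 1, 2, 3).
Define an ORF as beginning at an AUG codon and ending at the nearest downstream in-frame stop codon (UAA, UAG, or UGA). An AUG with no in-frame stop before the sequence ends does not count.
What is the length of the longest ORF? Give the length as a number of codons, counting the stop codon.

4

Frame 1: CCG CGA CCG UCG UGA UGG GUG GUU GAA UGU CAU AGG — no AUG→stop ORF.
Frame 2: CGC GAC CGU CGU GAU GGG UGG UUG AAU GUC AUA GGA — no AUG→stop ORF.
Frame 3: GCG ACC GUC GUG AUG GGU GGU UGA AUG UCA UAG — AUG at 15, stop UGA at 24 → 12 nt; AUG at 27, stop UAG at 33 → 9 nt.
Longest: frame 3, positions 15–26, 12 nt = 4 codons = 3 aa. → 4 codons.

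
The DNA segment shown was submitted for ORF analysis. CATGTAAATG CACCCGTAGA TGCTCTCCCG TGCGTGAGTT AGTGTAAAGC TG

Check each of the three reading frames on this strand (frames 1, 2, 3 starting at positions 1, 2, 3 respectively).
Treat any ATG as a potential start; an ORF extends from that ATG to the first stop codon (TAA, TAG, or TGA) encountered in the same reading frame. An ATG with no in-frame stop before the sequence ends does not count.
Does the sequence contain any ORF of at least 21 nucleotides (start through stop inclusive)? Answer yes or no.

no

Frame 1: CAT GTA AAT GCA CCC GTA GAT GCT CTC CCG TGC GTG AGT TAG TGT AAA GCT — no ATG→stop ORF.
Frame 2: ATG TAA ATG CAC CCG TAG ATG CTC TCC CGT GCG TGA GTT AGT GTA AAG CTG — ATG at 2, stop TAA at 5 → 6 nt; ATG at 8, stop TAG at 17 → 12 nt; ATG at 20, stop TGA at 35 → 18 nt.
Frame 3: TGT AAA TGC ACC CGT AGA TGC TCT CCC GTG CGT GAG TTA GTG TAA AGC — no ATG→stop ORF.
Largest ORF found is 18 nucleotides < 21, so no.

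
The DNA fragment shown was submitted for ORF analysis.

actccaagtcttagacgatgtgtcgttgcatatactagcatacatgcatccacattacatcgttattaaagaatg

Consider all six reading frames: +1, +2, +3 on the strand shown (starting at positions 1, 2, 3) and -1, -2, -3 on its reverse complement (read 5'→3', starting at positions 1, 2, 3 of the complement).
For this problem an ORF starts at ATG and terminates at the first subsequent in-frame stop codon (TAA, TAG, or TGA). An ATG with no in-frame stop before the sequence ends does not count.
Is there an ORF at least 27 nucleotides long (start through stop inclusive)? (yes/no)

no

Reverse complement (5'→3'): CATTCTTTAATAACGATGTAATGTGGATGCATGTATGCTAGTATATGCAACGACACATCGTCTAAGACTTGGAGT
Frame +1: ACT CCA AGT CTT AGA CGA TGT GTC GTT GCA TAT ACT AGC ATA CAT GCA TCC ACA TTA CAT CGT TAT TAA AGA ATG — no ATG→stop ORF.
Frame +2: CTC CAA GTC TTA GAC GAT GTG TCG TTG CAT ATA CTA GCA TAC ATG CAT CCA CAT TAC ATC GTT ATT AAA GAA — no ATG→stop ORF.
Frame +3: TCC AAG TCT TAG ACG ATG TGT CGT TGC ATA TAC TAG CAT ACA TGC ATC CAC ATT ACA TCG TTA TTA AAG AAT — ATG at 18, stop TAG at 36 → 21 nt.
Frame -1: CAT TCT TTA ATA ACG ATG TAA TGT GGA TGC ATG TAT GCT AGT ATA TGC AAC GAC ACA TCG TCT AAG ACT TGG AGT — ATG at 16, stop TAA at 19 → 6 nt.
Frame -2: ATT CTT TAA TAA CGA TGT AAT GTG GAT GCA TGT ATG CTA GTA TAT GCA ACG ACA CAT CGT CTA AGA CTT GGA — no ATG→stop ORF.
Frame -3: TTC TTT AAT AAC GAT GTA ATG TGG ATG CAT GTA TGC TAG TAT ATG CAA CGA CAC ATC GTC TAA GAC TTG GAG — ATG at 21, stop TAG at 39 → 21 nt; ATG at 27, stop TAG at 39 → 15 nt; ATG at 45, stop TAA at 63 → 21 nt.
Largest ORF found is 21 nucleotides < 27, so no.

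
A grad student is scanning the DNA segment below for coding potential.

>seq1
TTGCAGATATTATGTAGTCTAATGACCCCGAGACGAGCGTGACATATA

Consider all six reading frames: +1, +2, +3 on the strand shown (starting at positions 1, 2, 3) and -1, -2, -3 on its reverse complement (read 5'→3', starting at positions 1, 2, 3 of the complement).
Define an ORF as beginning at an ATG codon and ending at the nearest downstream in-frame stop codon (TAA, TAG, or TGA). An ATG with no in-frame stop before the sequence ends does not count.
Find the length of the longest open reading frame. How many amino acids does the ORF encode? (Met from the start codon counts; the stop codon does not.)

Reverse complement (5'→3'): TATATGTCACGCTCGTCTCGGGGTCATTAGACTACATAATATCTGCAA
Frame +1: TTG CAG ATA TTA TGT AGT CTA ATG ACC CCG AGA CGA GCG TGA CAT ATA — ATG at 22, stop TGA at 40 → 21 nt.
Frame +2: TGC AGA TAT TAT GTA GTC TAA TGA CCC CGA GAC GAG CGT GAC ATA — no ATG→stop ORF.
Frame +3: GCA GAT ATT ATG TAG TCT AAT GAC CCC GAG ACG AGC GTG ACA TAT — ATG at 12, stop TAG at 15 → 6 nt.
Frame -1: TAT ATG TCA CGC TCG TCT CGG GGT CAT TAG ACT ACA TAA TAT CTG CAA — ATG at 4, stop TAG at 28 → 27 nt.
Frame -2: ATA TGT CAC GCT CGT CTC GGG GTC ATT AGA CTA CAT AAT ATC TGC — no ATG→stop ORF.
Frame -3: TAT GTC ACG CTC GTC TCG GGG TCA TTA GAC TAC ATA ATA TCT GCA — no ATG→stop ORF.
Longest: frame -1, positions 4–30, 27 nt = 9 codons = 8 aa. → 8 amino acids.

8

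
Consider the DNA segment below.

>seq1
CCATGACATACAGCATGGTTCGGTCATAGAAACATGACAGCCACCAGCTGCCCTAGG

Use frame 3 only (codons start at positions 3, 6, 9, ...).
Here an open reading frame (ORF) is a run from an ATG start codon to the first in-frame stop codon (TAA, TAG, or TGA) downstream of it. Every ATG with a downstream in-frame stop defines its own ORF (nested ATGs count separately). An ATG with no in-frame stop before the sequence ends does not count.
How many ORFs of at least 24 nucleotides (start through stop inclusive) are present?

1

Frame 3: ATG ACA TAC AGC ATG GTT CGG TCA TAG AAA CAT GAC AGC CAC CAG CTG CCC TAG — ATG at 3, stop TAG at 27 → 27 nt; ATG at 15, stop TAG at 27 → 15 nt.
ORFs ≥ 24 nucleotides: frame 3 3–29 (27 nucleotides). Count = 1.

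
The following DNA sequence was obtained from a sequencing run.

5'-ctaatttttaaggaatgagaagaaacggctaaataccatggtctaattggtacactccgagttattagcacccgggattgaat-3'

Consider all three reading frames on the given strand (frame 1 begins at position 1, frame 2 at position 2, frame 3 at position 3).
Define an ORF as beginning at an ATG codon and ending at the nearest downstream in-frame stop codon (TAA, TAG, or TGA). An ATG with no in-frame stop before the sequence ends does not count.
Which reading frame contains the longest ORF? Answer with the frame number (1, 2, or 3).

3

Frame 1: CTA ATT TTT AAG GAA TGA GAA GAA ACG GCT AAA TAC CAT GGT CTA ATT GGT ACA CTC CGA GTT ATT AGC ACC CGG GAT TGA — no ATG→stop ORF.
Frame 2: TAA TTT TTA AGG AAT GAG AAG AAA CGG CTA AAT ACC ATG GTC TAA TTG GTA CAC TCC GAG TTA TTA GCA CCC GGG ATT GAA — ATG at 38, stop TAA at 44 → 9 nt.
Frame 3: AAT TTT TAA GGA ATG AGA AGA AAC GGC TAA ATA CCA TGG TCT AAT TGG TAC ACT CCG AGT TAT TAG CAC CCG GGA TTG AAT — ATG at 15, stop TAA at 30 → 18 nt.
Longest ORF is 18 nt in frame 3 (positions 15–32).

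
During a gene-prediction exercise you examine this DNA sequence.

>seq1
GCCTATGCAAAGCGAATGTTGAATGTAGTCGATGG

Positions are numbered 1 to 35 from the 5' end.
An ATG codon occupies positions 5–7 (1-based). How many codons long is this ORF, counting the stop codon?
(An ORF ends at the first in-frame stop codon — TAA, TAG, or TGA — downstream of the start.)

6

Codons from position 5: ATG (5–7), CAA (8–10), AGC (11–13), GAA (14–16), TGT (17–19), TGA (20–22).
TGA is the first in-frame stop; that's 6 codons including the stop.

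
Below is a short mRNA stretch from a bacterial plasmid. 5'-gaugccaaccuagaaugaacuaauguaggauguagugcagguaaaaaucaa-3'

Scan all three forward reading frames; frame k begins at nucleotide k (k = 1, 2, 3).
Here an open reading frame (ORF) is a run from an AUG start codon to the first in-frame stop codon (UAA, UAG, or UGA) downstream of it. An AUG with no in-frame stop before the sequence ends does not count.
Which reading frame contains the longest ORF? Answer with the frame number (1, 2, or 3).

2

Frame 1: GAU GCC AAC CUA GAA UGA ACU AAU GUA GGA UGU AGU GCA GGU AAA AAU CAA — no AUG→stop ORF.
Frame 2: AUG CCA ACC UAG AAU GAA CUA AUG UAG GAU GUA GUG CAG GUA AAA AUC — AUG at 2, stop UAG at 11 → 12 nt; AUG at 23, stop UAG at 26 → 6 nt.
Frame 3: UGC CAA CCU AGA AUG AAC UAA UGU AGG AUG UAG UGC AGG UAA AAA UCA — AUG at 15, stop UAA at 21 → 9 nt; AUG at 30, stop UAG at 33 → 6 nt.
Longest ORF is 12 nt in frame 2 (positions 2–13).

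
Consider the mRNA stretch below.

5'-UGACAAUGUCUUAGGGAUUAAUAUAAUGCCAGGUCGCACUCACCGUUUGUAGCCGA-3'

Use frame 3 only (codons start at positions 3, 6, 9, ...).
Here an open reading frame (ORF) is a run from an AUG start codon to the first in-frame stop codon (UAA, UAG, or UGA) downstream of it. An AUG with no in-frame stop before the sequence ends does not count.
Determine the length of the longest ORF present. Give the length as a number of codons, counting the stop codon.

Frame 3: ACA AUG UCU UAG GGA UUA AUA UAA UGC CAG GUC GCA CUC ACC GUU UGU AGC CGA — AUG at 6, stop UAG at 12 → 9 nt.
Longest: frame 3, positions 6–14, 9 nt = 3 codons = 2 aa. → 3 codons.

3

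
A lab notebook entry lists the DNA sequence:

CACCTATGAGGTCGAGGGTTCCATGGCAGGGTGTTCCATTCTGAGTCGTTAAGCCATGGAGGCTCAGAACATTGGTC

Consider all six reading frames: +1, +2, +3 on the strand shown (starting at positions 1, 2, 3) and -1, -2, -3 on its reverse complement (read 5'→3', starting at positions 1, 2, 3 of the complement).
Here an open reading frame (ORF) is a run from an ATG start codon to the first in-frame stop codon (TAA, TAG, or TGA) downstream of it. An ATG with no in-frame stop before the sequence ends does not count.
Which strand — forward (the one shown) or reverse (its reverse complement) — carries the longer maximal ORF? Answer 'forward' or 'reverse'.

Reverse complement (5'→3'): GACCAATGTTCTGAGCCTCCATGGCTTAACGACTCAGAATGGAACACCCTGCCATGGAACCCTCGACCTCATAGGTG
Frame +1: CAC CTA TGA GGT CGA GGG TTC CAT GGC AGG GTG TTC CAT TCT GAG TCG TTA AGC CAT GGA GGC TCA GAA CAT TGG — no ATG→stop ORF.
Frame +2: ACC TAT GAG GTC GAG GGT TCC ATG GCA GGG TGT TCC ATT CTG AGT CGT TAA GCC ATG GAG GCT CAG AAC ATT GGT — ATG at 23, stop TAA at 50 → 30 nt.
Frame +3: CCT ATG AGG TCG AGG GTT CCA TGG CAG GGT GTT CCA TTC TGA GTC GTT AAG CCA TGG AGG CTC AGA ACA TTG GTC — ATG at 6, stop TGA at 42 → 39 nt.
Frame -1: GAC CAA TGT TCT GAG CCT CCA TGG CTT AAC GAC TCA GAA TGG AAC ACC CTG CCA TGG AAC CCT CGA CCT CAT AGG — no ATG→stop ORF.
Frame -2: ACC AAT GTT CTG AGC CTC CAT GGC TTA ACG ACT CAG AAT GGA ACA CCC TGC CAT GGA ACC CTC GAC CTC ATA GGT — no ATG→stop ORF.
Frame -3: CCA ATG TTC TGA GCC TCC ATG GCT TAA CGA CTC AGA ATG GAA CAC CCT GCC ATG GAA CCC TCG ACC TCA TAG GTG — ATG at 6, stop TGA at 12 → 9 nt; ATG at 21, stop TAA at 27 → 9 nt; ATG at 39, stop TAG at 72 → 36 nt; ATG at 54, stop TAG at 72 → 21 nt.
Forward-strand max 39 nt; reverse-strand max 36 nt. The forward strand has the longer ORF.

forward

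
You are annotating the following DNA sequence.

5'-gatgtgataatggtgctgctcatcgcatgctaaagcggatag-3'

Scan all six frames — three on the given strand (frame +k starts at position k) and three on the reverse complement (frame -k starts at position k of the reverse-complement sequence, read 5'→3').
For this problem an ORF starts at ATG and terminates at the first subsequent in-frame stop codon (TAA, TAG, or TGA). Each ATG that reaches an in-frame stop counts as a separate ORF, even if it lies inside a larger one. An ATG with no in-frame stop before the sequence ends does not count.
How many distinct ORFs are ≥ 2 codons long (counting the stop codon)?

Reverse complement (5'→3'): CTATCCGCTTTAGCATGCGATGAGCAGCACCATTATCACATC
Frame +1: GAT GTG ATA ATG GTG CTG CTC ATC GCA TGC TAA AGC GGA TAG — ATG at 10, stop TAA at 31 → 24 nt.
Frame +2: ATG TGA TAA TGG TGC TGC TCA TCG CAT GCT AAA GCG GAT — ATG at 2, stop TGA at 5 → 6 nt.
Frame +3: TGT GAT AAT GGT GCT GCT CAT CGC ATG CTA AAG CGG ATA — no ATG→stop ORF.
Frame -1: CTA TCC GCT TTA GCA TGC GAT GAG CAG CAC CAT TAT CAC ATC — no ATG→stop ORF.
Frame -2: TAT CCG CTT TAG CAT GCG ATG AGC AGC ACC ATT ATC ACA — no ATG→stop ORF.
Frame -3: ATC CGC TTT AGC ATG CGA TGA GCA GCA CCA TTA TCA CAT — ATG at 15, stop TGA at 21 → 9 nt.
ORFs ≥ 2 codons: frame +1 10–33 (8 codons), frame +2 2–7 (2 codons), frame -3 15–23 (3 codons). Count = 3.

3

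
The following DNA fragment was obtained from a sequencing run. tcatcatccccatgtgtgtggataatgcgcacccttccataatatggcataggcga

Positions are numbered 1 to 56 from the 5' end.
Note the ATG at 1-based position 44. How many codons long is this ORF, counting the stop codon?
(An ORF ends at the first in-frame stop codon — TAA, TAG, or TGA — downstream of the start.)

3

Codons from position 44: ATG (44–46), GCA (47–49), TAG (50–52).
TAG is the first in-frame stop; that's 3 codons including the stop.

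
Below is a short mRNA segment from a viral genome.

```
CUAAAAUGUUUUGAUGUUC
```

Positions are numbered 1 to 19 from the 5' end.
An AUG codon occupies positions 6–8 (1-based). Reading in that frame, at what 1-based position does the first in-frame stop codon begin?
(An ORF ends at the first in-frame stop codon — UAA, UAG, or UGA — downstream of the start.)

12

Codons from position 6: AUG (6–8), UUU (9–11), UGA (12–14).
UGA is a stop codon; it begins at position 12.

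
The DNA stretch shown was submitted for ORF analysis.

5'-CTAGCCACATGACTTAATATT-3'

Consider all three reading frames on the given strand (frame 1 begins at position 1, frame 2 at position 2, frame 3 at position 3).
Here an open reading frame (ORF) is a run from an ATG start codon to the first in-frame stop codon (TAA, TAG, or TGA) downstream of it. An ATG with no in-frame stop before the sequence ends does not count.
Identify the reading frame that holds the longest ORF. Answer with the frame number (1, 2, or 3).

3

Frame 1: CTA GCC ACA TGA CTT AAT ATT — no ATG→stop ORF.
Frame 2: TAG CCA CAT GAC TTA ATA — no ATG→stop ORF.
Frame 3: AGC CAC ATG ACT TAA TAT — ATG at 9, stop TAA at 15 → 9 nt.
Longest ORF is 9 nt in frame 3 (positions 9–17).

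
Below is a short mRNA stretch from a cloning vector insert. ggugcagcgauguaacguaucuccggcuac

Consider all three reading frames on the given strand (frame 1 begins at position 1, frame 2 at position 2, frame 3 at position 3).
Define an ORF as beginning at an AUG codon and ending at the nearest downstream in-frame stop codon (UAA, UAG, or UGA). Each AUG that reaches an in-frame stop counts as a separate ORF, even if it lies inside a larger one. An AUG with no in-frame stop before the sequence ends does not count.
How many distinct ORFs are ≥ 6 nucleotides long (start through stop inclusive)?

1

Frame 1: GGU GCA GCG AUG UAA CGU AUC UCC GGC UAC — AUG at 10, stop UAA at 13 → 6 nt.
Frame 2: GUG CAG CGA UGU AAC GUA UCU CCG GCU — no AUG→stop ORF.
Frame 3: UGC AGC GAU GUA ACG UAU CUC CGG CUA — no AUG→stop ORF.
ORFs ≥ 6 nucleotides: frame 1 10–15 (6 nucleotides). Count = 1.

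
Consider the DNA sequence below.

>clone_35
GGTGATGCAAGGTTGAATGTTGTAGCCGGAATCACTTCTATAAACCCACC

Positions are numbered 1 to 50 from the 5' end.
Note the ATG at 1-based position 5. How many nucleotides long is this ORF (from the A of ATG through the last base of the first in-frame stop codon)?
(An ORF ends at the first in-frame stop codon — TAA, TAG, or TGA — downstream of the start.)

12

Codons from position 5: ATG (5–7), CAA (8–10), GGT (11–13), TGA (14–16).
TGA is the first in-frame stop; ORF spans 5–16, 12 nucleotides.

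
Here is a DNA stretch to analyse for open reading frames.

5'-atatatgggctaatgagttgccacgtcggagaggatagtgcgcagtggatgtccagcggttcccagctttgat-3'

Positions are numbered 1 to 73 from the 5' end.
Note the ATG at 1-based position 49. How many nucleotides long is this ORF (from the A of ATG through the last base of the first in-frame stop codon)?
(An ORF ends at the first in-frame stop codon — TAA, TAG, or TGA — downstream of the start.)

Codons from position 49: ATG (49–51), TCC (52–54), AGC (55–57), GGT (58–60), TCC (61–63), CAG (64–66), CTT (67–69), TGA (70–72).
TGA is the first in-frame stop; ORF spans 49–72, 24 nucleotides.

24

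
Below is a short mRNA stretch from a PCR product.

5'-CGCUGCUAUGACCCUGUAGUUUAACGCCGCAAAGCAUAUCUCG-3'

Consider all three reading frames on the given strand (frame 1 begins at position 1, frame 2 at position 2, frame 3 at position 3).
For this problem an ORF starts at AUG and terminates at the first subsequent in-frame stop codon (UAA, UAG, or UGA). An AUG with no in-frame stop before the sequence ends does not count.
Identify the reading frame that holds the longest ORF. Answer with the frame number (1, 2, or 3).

2

Frame 1: CGC UGC UAU GAC CCU GUA GUU UAA CGC CGC AAA GCA UAU CUC — no AUG→stop ORF.
Frame 2: GCU GCU AUG ACC CUG UAG UUU AAC GCC GCA AAG CAU AUC UCG — AUG at 8, stop UAG at 17 → 12 nt.
Frame 3: CUG CUA UGA CCC UGU AGU UUA ACG CCG CAA AGC AUA UCU — no AUG→stop ORF.
Longest ORF is 12 nt in frame 2 (positions 8–19).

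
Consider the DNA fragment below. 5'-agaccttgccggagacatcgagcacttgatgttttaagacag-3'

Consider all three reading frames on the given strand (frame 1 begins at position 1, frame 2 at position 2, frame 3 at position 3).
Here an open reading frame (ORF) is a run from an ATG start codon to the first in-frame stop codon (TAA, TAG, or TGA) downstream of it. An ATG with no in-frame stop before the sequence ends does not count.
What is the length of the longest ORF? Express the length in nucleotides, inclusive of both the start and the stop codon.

9

Frame 1: AGA CCT TGC CGG AGA CAT CGA GCA CTT GAT GTT TTA AGA CAG — no ATG→stop ORF.
Frame 2: GAC CTT GCC GGA GAC ATC GAG CAC TTG ATG TTT TAA GAC — ATG at 29, stop TAA at 35 → 9 nt.
Frame 3: ACC TTG CCG GAG ACA TCG AGC ACT TGA TGT TTT AAG ACA — no ATG→stop ORF.
Longest: frame 2, positions 29–37, 9 nt = 3 codons = 2 aa. → 9 nucleotides.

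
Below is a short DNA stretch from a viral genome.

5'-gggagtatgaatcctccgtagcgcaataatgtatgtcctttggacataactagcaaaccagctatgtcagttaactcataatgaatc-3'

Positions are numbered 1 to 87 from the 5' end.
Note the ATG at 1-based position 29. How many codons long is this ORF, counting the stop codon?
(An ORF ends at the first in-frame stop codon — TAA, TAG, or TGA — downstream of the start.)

7

Codons from position 29: ATG (29–31), TAT (32–34), GTC (35–37), CTT (38–40), TGG (41–43), ACA (44–46), TAA (47–49).
TAA is the first in-frame stop; that's 7 codons including the stop.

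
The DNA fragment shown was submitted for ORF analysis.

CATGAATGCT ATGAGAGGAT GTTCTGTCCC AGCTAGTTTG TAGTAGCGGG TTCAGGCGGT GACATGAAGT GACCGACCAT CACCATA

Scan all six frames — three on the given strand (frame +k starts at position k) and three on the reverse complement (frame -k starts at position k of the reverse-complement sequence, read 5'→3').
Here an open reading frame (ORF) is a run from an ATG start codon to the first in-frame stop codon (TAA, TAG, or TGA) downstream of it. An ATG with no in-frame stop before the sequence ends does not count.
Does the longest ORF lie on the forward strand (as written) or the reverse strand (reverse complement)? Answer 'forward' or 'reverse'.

Reverse complement (5'→3'): TATGGTGATGGTCGGTCACTTCATGTCACCGCCTGAACCCGCTACTACAAACTAGCTGGGACAGAACATCCTCTCATAGCATTCATG
Frame +1: CAT GAA TGC TAT GAG AGG ATG TTC TGT CCC AGC TAG TTT GTA GTA GCG GGT TCA GGC GGT GAC ATG AAG TGA CCG ACC ATC ACC ATA — ATG at 19, stop TAG at 34 → 18 nt; ATG at 64, stop TGA at 70 → 9 nt.
Frame +2: ATG AAT GCT ATG AGA GGA TGT TCT GTC CCA GCT AGT TTG TAG TAG CGG GTT CAG GCG GTG ACA TGA AGT GAC CGA CCA TCA CCA — ATG at 2, stop TAG at 41 → 42 nt; ATG at 11, stop TAG at 41 → 33 nt.
Frame +3: TGA ATG CTA TGA GAG GAT GTT CTG TCC CAG CTA GTT TGT AGT AGC GGG TTC AGG CGG TGA CAT GAA GTG ACC GAC CAT CAC CAT — ATG at 6, stop TGA at 12 → 9 nt.
Frame -1: TAT GGT GAT GGT CGG TCA CTT CAT GTC ACC GCC TGA ACC CGC TAC TAC AAA CTA GCT GGG ACA GAA CAT CCT CTC ATA GCA TTC ATG — no ATG→stop ORF.
Frame -2: ATG GTG ATG GTC GGT CAC TTC ATG TCA CCG CCT GAA CCC GCT ACT ACA AAC TAG CTG GGA CAG AAC ATC CTC TCA TAG CAT TCA — ATG at 2, stop TAG at 53 → 54 nt; ATG at 8, stop TAG at 53 → 48 nt; ATG at 23, stop TAG at 53 → 33 nt.
Frame -3: TGG TGA TGG TCG GTC ACT TCA TGT CAC CGC CTG AAC CCG CTA CTA CAA ACT AGC TGG GAC AGA ACA TCC TCT CAT AGC ATT CAT — no ATG→stop ORF.
Forward-strand max 42 nt; reverse-strand max 54 nt. The reverse strand has the longer ORF.

reverse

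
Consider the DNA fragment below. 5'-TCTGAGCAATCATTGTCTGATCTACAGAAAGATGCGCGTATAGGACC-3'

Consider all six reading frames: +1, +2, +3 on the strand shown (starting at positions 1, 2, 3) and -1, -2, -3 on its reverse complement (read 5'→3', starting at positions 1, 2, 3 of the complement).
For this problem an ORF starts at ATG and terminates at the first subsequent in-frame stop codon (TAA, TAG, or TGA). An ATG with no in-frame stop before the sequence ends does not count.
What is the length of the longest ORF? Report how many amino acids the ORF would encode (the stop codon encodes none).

3

Reverse complement (5'→3'): GGTCCTATACGCGCATCTTTCTGTAGATCAGACAATGATTGCTCAGA
Frame +1: TCT GAG CAA TCA TTG TCT GAT CTA CAG AAA GAT GCG CGT ATA GGA — no ATG→stop ORF.
Frame +2: CTG AGC AAT CAT TGT CTG ATC TAC AGA AAG ATG CGC GTA TAG GAC — ATG at 32, stop TAG at 41 → 12 nt.
Frame +3: TGA GCA ATC ATT GTC TGA TCT ACA GAA AGA TGC GCG TAT AGG ACC — no ATG→stop ORF.
Frame -1: GGT CCT ATA CGC GCA TCT TTC TGT AGA TCA GAC AAT GAT TGC TCA — no ATG→stop ORF.
Frame -2: GTC CTA TAC GCG CAT CTT TCT GTA GAT CAG ACA ATG ATT GCT CAG — no ATG→stop ORF.
Frame -3: TCC TAT ACG CGC ATC TTT CTG TAG ATC AGA CAA TGA TTG CTC AGA — no ATG→stop ORF.
Longest: frame +2, positions 32–43, 12 nt = 4 codons = 3 aa. → 3 amino acids.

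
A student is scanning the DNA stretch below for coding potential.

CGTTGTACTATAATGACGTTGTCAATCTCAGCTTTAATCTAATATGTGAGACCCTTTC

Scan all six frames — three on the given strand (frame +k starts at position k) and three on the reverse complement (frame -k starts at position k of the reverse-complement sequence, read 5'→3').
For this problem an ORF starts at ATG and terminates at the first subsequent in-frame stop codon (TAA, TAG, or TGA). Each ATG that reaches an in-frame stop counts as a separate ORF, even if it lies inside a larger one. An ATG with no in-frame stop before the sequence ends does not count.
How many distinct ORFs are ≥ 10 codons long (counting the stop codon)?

Reverse complement (5'→3'): GAAAGGGTCTCACATATTAGATTAAAGCTGAGATTGACAACGTCATTATAGTACAACG
Frame +1: CGT TGT ACT ATA ATG ACG TTG TCA ATC TCA GCT TTA ATC TAA TAT GTG AGA CCC TTT — ATG at 13, stop TAA at 40 → 30 nt.
Frame +2: GTT GTA CTA TAA TGA CGT TGT CAA TCT CAG CTT TAA TCT AAT ATG TGA GAC CCT TTC — ATG at 44, stop TGA at 47 → 6 nt.
Frame +3: TTG TAC TAT AAT GAC GTT GTC AAT CTC AGC TTT AAT CTA ATA TGT GAG ACC CTT — no ATG→stop ORF.
Frame -1: GAA AGG GTC TCA CAT ATT AGA TTA AAG CTG AGA TTG ACA ACG TCA TTA TAG TAC AAC — no ATG→stop ORF.
Frame -2: AAA GGG TCT CAC ATA TTA GAT TAA AGC TGA GAT TGA CAA CGT CAT TAT AGT ACA ACG — no ATG→stop ORF.
Frame -3: AAG GGT CTC ACA TAT TAG ATT AAA GCT GAG ATT GAC AAC GTC ATT ATA GTA CAA — no ATG→stop ORF.
ORFs ≥ 10 codons: frame +1 13–42 (10 codons). Count = 1.

1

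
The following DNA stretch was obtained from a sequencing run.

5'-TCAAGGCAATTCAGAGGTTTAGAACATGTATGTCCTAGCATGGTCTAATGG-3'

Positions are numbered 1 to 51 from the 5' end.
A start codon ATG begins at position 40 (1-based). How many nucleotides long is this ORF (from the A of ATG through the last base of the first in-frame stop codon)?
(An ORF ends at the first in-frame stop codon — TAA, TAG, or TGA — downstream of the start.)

Codons from position 40: ATG (40–42), GTC (43–45), TAA (46–48).
TAA is the first in-frame stop; ORF spans 40–48, 9 nucleotides.

9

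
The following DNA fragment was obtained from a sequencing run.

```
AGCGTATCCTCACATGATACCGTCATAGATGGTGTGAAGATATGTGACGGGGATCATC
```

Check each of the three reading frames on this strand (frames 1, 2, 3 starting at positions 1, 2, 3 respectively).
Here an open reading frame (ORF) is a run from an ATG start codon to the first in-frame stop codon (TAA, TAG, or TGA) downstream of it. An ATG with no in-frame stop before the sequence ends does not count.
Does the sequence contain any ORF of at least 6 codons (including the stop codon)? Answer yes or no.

Frame 1: AGC GTA TCC TCA CAT GAT ACC GTC ATA GAT GGT GTG AAG ATA TGT GAC GGG GAT CAT — no ATG→stop ORF.
Frame 2: GCG TAT CCT CAC ATG ATA CCG TCA TAG ATG GTG TGA AGA TAT GTG ACG GGG ATC ATC — ATG at 14, stop TAG at 26 → 15 nt; ATG at 29, stop TGA at 35 → 9 nt.
Frame 3: CGT ATC CTC ACA TGA TAC CGT CAT AGA TGG TGT GAA GAT ATG TGA CGG GGA TCA — ATG at 42, stop TGA at 45 → 6 nt.
Largest ORF found is 5 codons < 6, so no.

no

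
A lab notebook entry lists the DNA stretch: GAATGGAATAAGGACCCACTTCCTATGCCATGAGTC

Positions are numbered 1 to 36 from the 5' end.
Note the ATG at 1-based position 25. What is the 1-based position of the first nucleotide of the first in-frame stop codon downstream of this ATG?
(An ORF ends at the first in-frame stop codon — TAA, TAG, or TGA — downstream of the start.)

Codons from position 25: ATG (25–27), CCA (28–30), TGA (31–33).
TGA is a stop codon; it begins at position 31.

31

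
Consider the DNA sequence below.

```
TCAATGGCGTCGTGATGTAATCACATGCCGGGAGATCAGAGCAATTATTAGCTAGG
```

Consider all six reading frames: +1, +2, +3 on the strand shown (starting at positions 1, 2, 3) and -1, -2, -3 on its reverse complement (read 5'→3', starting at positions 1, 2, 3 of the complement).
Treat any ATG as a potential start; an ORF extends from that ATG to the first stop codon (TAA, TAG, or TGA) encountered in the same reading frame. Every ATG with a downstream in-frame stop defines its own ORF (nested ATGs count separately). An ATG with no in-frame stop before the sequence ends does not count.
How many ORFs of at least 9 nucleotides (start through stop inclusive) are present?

Reverse complement (5'→3'): CCTAGCTAATAATTGCTCTGATCTCCCGGCATGTGATTACATCACGACGCCATTGA
Frame +1: TCA ATG GCG TCG TGA TGT AAT CAC ATG CCG GGA GAT CAG AGC AAT TAT TAG CTA — ATG at 4, stop TGA at 13 → 12 nt; ATG at 25, stop TAG at 49 → 27 nt.
Frame +2: CAA TGG CGT CGT GAT GTA ATC ACA TGC CGG GAG ATC AGA GCA ATT ATT AGC TAG — no ATG→stop ORF.
Frame +3: AAT GGC GTC GTG ATG TAA TCA CAT GCC GGG AGA TCA GAG CAA TTA TTA GCT AGG — ATG at 15, stop TAA at 18 → 6 nt.
Frame -1: CCT AGC TAA TAA TTG CTC TGA TCT CCC GGC ATG TGA TTA CAT CAC GAC GCC ATT — ATG at 31, stop TGA at 34 → 6 nt.
Frame -2: CTA GCT AAT AAT TGC TCT GAT CTC CCG GCA TGT GAT TAC ATC ACG ACG CCA TTG — no ATG→stop ORF.
Frame -3: TAG CTA ATA ATT GCT CTG ATC TCC CGG CAT GTG ATT ACA TCA CGA CGC CAT TGA — no ATG→stop ORF.
ORFs ≥ 9 nucleotides: frame +1 4–15 (12 nucleotides), frame +1 25–51 (27 nucleotides). Count = 2.

2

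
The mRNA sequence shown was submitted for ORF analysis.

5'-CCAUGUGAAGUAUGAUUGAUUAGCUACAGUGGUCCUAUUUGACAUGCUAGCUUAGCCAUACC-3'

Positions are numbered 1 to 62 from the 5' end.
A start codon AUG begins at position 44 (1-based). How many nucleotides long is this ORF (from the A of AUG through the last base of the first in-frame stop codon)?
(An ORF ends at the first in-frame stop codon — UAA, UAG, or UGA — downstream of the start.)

Codons from position 44: AUG (44–46), CUA (47–49), GCU (50–52), UAG (53–55).
UAG is the first in-frame stop; ORF spans 44–55, 12 nucleotides.

12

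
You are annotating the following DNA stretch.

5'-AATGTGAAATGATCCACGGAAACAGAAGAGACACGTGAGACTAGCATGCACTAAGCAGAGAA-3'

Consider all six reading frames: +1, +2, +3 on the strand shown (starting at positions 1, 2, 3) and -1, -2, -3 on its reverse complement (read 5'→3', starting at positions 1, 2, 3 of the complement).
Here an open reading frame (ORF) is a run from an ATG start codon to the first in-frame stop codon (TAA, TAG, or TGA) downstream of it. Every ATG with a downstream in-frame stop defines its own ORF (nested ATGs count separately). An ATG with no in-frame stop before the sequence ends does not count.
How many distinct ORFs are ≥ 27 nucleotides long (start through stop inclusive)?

Reverse complement (5'→3'): TTCTCTGCTTAGTGCATGCTAGTCTCACGTGTCTCTTCTGTTTCCGTGGATCATTTCACATT
Frame +1: AAT GTG AAA TGA TCC ACG GAA ACA GAA GAG ACA CGT GAG ACT AGC ATG CAC TAA GCA GAG — ATG at 46, stop TAA at 52 → 9 nt.
Frame +2: ATG TGA AAT GAT CCA CGG AAA CAG AAG AGA CAC GTG AGA CTA GCA TGC ACT AAG CAG AGA — ATG at 2, stop TGA at 5 → 6 nt.
Frame +3: TGT GAA ATG ATC CAC GGA AAC AGA AGA GAC ACG TGA GAC TAG CAT GCA CTA AGC AGA GAA — ATG at 9, stop TGA at 36 → 30 nt.
Frame -1: TTC TCT GCT TAG TGC ATG CTA GTC TCA CGT GTC TCT TCT GTT TCC GTG GAT CAT TTC ACA — no ATG→stop ORF.
Frame -2: TCT CTG CTT AGT GCA TGC TAG TCT CAC GTG TCT CTT CTG TTT CCG TGG ATC ATT TCA CAT — no ATG→stop ORF.
Frame -3: CTC TGC TTA GTG CAT GCT AGT CTC ACG TGT CTC TTC TGT TTC CGT GGA TCA TTT CAC ATT — no ATG→stop ORF.
ORFs ≥ 27 nucleotides: frame +3 9–38 (30 nucleotides). Count = 1.

1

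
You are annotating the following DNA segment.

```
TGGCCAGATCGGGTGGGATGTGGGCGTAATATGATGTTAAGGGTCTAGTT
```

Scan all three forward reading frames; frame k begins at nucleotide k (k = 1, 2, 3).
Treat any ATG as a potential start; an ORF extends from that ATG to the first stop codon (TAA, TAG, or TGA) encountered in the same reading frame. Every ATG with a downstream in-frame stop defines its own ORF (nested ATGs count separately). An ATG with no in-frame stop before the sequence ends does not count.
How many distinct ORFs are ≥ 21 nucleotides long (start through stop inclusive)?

0

Frame 1: TGG CCA GAT CGG GTG GGA TGT GGG CGT AAT ATG ATG TTA AGG GTC TAG — ATG at 31, stop TAG at 46 → 18 nt; ATG at 34, stop TAG at 46 → 15 nt.
Frame 2: GGC CAG ATC GGG TGG GAT GTG GGC GTA ATA TGA TGT TAA GGG TCT AGT — no ATG→stop ORF.
Frame 3: GCC AGA TCG GGT GGG ATG TGG GCG TAA TAT GAT GTT AAG GGT CTA GTT — ATG at 18, stop TAA at 27 → 12 nt.
No ORF reaches 21 nucleotides. Count = 0.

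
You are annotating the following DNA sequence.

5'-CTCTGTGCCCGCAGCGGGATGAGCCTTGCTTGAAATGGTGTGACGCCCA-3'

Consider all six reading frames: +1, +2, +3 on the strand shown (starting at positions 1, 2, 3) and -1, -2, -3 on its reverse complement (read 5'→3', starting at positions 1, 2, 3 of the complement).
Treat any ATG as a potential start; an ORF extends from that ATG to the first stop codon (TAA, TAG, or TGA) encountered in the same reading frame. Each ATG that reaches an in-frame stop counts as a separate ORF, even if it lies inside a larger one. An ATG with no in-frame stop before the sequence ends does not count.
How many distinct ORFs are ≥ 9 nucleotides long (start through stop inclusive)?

2

Reverse complement (5'→3'): TGGGCGTCACACCATTTCAAGCAAGGCTCATCCCGCTGCGGGCACAGAG
Frame +1: CTC TGT GCC CGC AGC GGG ATG AGC CTT GCT TGA AAT GGT GTG ACG CCC — ATG at 19, stop TGA at 31 → 15 nt.
Frame +2: TCT GTG CCC GCA GCG GGA TGA GCC TTG CTT GAA ATG GTG TGA CGC CCA — ATG at 35, stop TGA at 41 → 9 nt.
Frame +3: CTG TGC CCG CAG CGG GAT GAG CCT TGC TTG AAA TGG TGT GAC GCC — no ATG→stop ORF.
Frame -1: TGG GCG TCA CAC CAT TTC AAG CAA GGC TCA TCC CGC TGC GGG CAC AGA — no ATG→stop ORF.
Frame -2: GGG CGT CAC ACC ATT TCA AGC AAG GCT CAT CCC GCT GCG GGC ACA GAG — no ATG→stop ORF.
Frame -3: GGC GTC ACA CCA TTT CAA GCA AGG CTC ATC CCG CTG CGG GCA CAG — no ATG→stop ORF.
ORFs ≥ 9 nucleotides: frame +1 19–33 (15 nucleotides), frame +2 35–43 (9 nucleotides). Count = 2.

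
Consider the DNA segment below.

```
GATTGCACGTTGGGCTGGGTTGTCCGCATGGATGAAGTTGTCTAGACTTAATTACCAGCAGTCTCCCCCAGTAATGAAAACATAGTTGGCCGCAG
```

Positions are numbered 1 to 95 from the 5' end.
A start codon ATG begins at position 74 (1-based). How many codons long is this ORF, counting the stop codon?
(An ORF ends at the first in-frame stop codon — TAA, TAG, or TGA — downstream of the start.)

Codons from position 74: ATG (74–76), AAA (77–79), ACA (80–82), TAG (83–85).
TAG is the first in-frame stop; that's 4 codons including the stop.

4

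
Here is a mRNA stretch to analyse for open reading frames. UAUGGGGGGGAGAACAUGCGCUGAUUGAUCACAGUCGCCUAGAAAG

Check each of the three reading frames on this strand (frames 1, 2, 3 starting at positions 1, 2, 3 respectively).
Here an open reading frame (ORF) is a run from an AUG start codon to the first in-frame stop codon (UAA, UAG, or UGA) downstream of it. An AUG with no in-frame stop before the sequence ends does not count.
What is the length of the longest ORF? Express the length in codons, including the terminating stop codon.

Frame 1: UAU GGG GGG GAG AAC AUG CGC UGA UUG AUC ACA GUC GCC UAG AAA — AUG at 16, stop UGA at 22 → 9 nt.
Frame 2: AUG GGG GGG AGA ACA UGC GCU GAU UGA UCA CAG UCG CCU AGA AAG — AUG at 2, stop UGA at 26 → 27 nt.
Frame 3: UGG GGG GGA GAA CAU GCG CUG AUU GAU CAC AGU CGC CUA GAA — no AUG→stop ORF.
Longest: frame 2, positions 2–28, 27 nt = 9 codons = 8 aa. → 9 codons.

9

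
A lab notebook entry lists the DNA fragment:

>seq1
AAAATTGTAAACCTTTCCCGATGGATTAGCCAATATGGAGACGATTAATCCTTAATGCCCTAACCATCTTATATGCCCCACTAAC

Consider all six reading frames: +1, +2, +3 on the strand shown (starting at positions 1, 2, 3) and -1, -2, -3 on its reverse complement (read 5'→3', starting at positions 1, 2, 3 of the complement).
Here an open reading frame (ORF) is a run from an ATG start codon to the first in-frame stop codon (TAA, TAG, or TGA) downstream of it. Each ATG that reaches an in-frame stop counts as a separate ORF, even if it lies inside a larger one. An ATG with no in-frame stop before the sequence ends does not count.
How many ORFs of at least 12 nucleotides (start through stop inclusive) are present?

3

Reverse complement (5'→3'): GTTAGTGGGGCATATAAGATGGTTAGGGCATTAAGGATTAATCGTCTCCATATTGGCTAATCCATCGGGAAAGGTTTACAATTTT
Frame +1: AAA ATT GTA AAC CTT TCC CGA TGG ATT AGC CAA TAT GGA GAC GAT TAA TCC TTA ATG CCC TAA CCA TCT TAT ATG CCC CAC TAA — ATG at 55, stop TAA at 61 → 9 nt; ATG at 73, stop TAA at 82 → 12 nt.
Frame +2: AAA TTG TAA ACC TTT CCC GAT GGA TTA GCC AAT ATG GAG ACG ATT AAT CCT TAA TGC CCT AAC CAT CTT ATA TGC CCC ACT AAC — ATG at 35, stop TAA at 53 → 21 nt.
Frame +3: AAT TGT AAA CCT TTC CCG ATG GAT TAG CCA ATA TGG AGA CGA TTA ATC CTT AAT GCC CTA ACC ATC TTA TAT GCC CCA CTA — ATG at 21, stop TAG at 27 → 9 nt.
Frame -1: GTT AGT GGG GCA TAT AAG ATG GTT AGG GCA TTA AGG ATT AAT CGT CTC CAT ATT GGC TAA TCC ATC GGG AAA GGT TTA CAA TTT — ATG at 19, stop TAA at 58 → 42 nt.
Frame -2: TTA GTG GGG CAT ATA AGA TGG TTA GGG CAT TAA GGA TTA ATC GTC TCC ATA TTG GCT AAT CCA TCG GGA AAG GTT TAC AAT TTT — no ATG→stop ORF.
Frame -3: TAG TGG GGC ATA TAA GAT GGT TAG GGC ATT AAG GAT TAA TCG TCT CCA TAT TGG CTA ATC CAT CGG GAA AGG TTT ACA ATT — no ATG→stop ORF.
ORFs ≥ 12 nucleotides: frame +1 73–84 (12 nucleotides), frame +2 35–55 (21 nucleotides), frame -1 19–60 (42 nucleotides). Count = 3.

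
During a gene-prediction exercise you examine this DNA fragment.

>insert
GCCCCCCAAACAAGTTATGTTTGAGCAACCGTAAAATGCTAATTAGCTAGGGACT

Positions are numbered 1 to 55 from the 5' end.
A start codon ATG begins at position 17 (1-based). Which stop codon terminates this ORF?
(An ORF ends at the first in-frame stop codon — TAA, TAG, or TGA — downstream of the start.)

TAA

Codons from position 17: ATG (17–19), TTT (20–22), GAG (23–25), CAA (26–28), CCG (29–31), TAA (32–34).
The first in-frame stop codon is TAA.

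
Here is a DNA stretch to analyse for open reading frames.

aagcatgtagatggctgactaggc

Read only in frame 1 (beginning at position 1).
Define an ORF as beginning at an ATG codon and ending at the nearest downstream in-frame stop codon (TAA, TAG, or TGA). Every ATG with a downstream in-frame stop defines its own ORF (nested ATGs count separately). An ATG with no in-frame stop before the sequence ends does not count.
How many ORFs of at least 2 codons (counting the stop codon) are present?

0

Frame 1: AAG CAT GTA GAT GGC TGA CTA GGC — no ATG→stop ORF.
No ORF reaches 2 codons. Count = 0.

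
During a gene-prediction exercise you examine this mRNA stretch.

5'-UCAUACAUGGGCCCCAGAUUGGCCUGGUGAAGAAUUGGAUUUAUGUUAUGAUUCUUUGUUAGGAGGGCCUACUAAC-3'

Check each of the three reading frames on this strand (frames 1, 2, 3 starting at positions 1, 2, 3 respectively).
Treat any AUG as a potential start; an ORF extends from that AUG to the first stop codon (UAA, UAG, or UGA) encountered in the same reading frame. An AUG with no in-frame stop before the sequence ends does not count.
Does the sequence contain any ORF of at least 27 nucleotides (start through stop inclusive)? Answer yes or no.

Frame 1: UCA UAC AUG GGC CCC AGA UUG GCC UGG UGA AGA AUU GGA UUU AUG UUA UGA UUC UUU GUU AGG AGG GCC UAC UAA — AUG at 7, stop UGA at 28 → 24 nt; AUG at 43, stop UGA at 49 → 9 nt.
Frame 2: CAU ACA UGG GCC CCA GAU UGG CCU GGU GAA GAA UUG GAU UUA UGU UAU GAU UCU UUG UUA GGA GGG CCU ACU AAC — no AUG→stop ORF.
Frame 3: AUA CAU GGG CCC CAG AUU GGC CUG GUG AAG AAU UGG AUU UAU GUU AUG AUU CUU UGU UAG GAG GGC CUA CUA — AUG at 48, stop UAG at 60 → 15 nt.
Largest ORF found is 24 nucleotides < 27, so no.

no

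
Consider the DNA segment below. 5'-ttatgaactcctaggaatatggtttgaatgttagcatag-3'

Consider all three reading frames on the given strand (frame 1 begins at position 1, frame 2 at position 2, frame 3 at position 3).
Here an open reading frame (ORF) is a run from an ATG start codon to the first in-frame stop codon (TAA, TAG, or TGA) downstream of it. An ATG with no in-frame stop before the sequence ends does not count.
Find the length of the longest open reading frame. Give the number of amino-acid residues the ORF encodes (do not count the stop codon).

Frame 1: TTA TGA ACT CCT AGG AAT ATG GTT TGA ATG TTA GCA TAG — ATG at 19, stop TGA at 25 → 9 nt; ATG at 28, stop TAG at 37 → 12 nt.
Frame 2: TAT GAA CTC CTA GGA ATA TGG TTT GAA TGT TAG CAT — no ATG→stop ORF.
Frame 3: ATG AAC TCC TAG GAA TAT GGT TTG AAT GTT AGC ATA — ATG at 3, stop TAG at 12 → 12 nt.
Longest: frame 1, positions 28–39, 12 nt = 4 codons = 3 aa. → 3 amino acids.

3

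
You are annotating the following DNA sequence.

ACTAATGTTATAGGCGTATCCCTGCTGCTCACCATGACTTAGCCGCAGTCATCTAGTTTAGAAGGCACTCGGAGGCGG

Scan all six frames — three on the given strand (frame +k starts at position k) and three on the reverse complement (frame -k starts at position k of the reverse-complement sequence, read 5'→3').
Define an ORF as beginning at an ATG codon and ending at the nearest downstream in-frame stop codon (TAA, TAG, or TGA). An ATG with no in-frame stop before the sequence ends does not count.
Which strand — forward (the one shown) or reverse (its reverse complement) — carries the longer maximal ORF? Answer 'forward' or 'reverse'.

Reverse complement (5'→3'): CCGCCTCCGAGTGCCTTCTAAACTAGATGACTGCGGCTAAGTCATGGTGAGCAGCAGGGATACGCCTATAACATTAGT
Frame +1: ACT AAT GTT ATA GGC GTA TCC CTG CTG CTC ACC ATG ACT TAG CCG CAG TCA TCT AGT TTA GAA GGC ACT CGG AGG CGG — ATG at 34, stop TAG at 40 → 9 nt.
Frame +2: CTA ATG TTA TAG GCG TAT CCC TGC TGC TCA CCA TGA CTT AGC CGC AGT CAT CTA GTT TAG AAG GCA CTC GGA GGC — ATG at 5, stop TAG at 11 → 9 nt.
Frame +3: TAA TGT TAT AGG CGT ATC CCT GCT GCT CAC CAT GAC TTA GCC GCA GTC ATC TAG TTT AGA AGG CAC TCG GAG GCG — no ATG→stop ORF.
Frame -1: CCG CCT CCG AGT GCC TTC TAA ACT AGA TGA CTG CGG CTA AGT CAT GGT GAG CAG CAG GGA TAC GCC TAT AAC ATT AGT — no ATG→stop ORF.
Frame -2: CGC CTC CGA GTG CCT TCT AAA CTA GAT GAC TGC GGC TAA GTC ATG GTG AGC AGC AGG GAT ACG CCT ATA ACA TTA — no ATG→stop ORF.
Frame -3: GCC TCC GAG TGC CTT CTA AAC TAG ATG ACT GCG GCT AAG TCA TGG TGA GCA GCA GGG ATA CGC CTA TAA CAT TAG — ATG at 27, stop TGA at 48 → 24 nt.
Forward-strand max 9 nt; reverse-strand max 24 nt. The reverse strand has the longer ORF.

reverse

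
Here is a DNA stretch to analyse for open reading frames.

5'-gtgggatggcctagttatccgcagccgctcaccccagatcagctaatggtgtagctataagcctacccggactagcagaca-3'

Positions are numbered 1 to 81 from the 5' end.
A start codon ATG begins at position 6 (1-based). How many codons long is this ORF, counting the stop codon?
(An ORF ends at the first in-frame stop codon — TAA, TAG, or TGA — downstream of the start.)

3

Codons from position 6: ATG (6–8), GCC (9–11), TAG (12–14).
TAG is the first in-frame stop; that's 3 codons including the stop.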